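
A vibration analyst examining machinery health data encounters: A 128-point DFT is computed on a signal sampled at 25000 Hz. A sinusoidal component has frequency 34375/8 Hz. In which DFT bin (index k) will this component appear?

DFT frequency resolution = f_s/N = 25000/128 = 3125/16 Hz
Bin index k = f_signal / resolution = 34375/8 / 3125/16 = 22
The signal frequency 34375/8 Hz falls in DFT bin k = 22.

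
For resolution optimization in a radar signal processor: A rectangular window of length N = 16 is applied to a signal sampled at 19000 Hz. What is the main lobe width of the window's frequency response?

For a rectangular window of length N,
the main lobe width in frequency is 2*f_s/N.
= 2*19000/16 = 2375 Hz
This determines the minimum frequency separation for resolving two sinusoids.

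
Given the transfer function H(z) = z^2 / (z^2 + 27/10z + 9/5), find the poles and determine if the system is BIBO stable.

Poles are roots of the denominator: z^2 + 27/10z + 9/5 = 0.
Quadratic formula: z = [-(27/10) +/- sqrt((27/10)^2 - 4*(9/5))] / 2
Discriminant = 729/100 - 36/5 = 9/100; sqrt = 3/10.
z = (-27/10 +/- 3/10) / 2 => z = -6/5 or z = -3/2.
|p1| = 3/2, |p2| = 6/5.
For BIBO stability, all poles must lie inside the unit circle (|p| < 1).
System is UNSTABLE since at least one |p| >= 1.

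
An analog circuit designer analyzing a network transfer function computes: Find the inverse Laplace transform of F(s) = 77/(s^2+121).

Standard pair: w/(s^2+w^2) <-> sin(wt)*u(t)
Recognize w^2 = 121, so w = 11; numerator 77 = 7*11.
f(t) = 7*sin(11t)*u(t)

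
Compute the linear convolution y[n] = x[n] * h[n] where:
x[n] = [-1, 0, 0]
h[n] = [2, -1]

y[n] = sum_k x[k]*h[n-k]. Output length = len(x) + len(h) - 1 = 3 + 2 - 1 = 4.
y[0] = -1*2 = -2
y[1] = 0*2 + -1*-1 = 1
y[2] = 0*2 + 0*-1 = 0
y[3] = 0*-1 = 0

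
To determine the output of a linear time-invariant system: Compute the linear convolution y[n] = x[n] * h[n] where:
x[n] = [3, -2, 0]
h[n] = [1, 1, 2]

y[n] = sum_k x[k]*h[n-k]. Output length = len(x) + len(h) - 1 = 3 + 3 - 1 = 5.
y[0] = 3*1 = 3
y[1] = -2*1 + 3*1 = 1
y[2] = 0*1 + -2*1 + 3*2 = 4
y[3] = 0*1 + -2*2 = -4
y[4] = 0*2 = 0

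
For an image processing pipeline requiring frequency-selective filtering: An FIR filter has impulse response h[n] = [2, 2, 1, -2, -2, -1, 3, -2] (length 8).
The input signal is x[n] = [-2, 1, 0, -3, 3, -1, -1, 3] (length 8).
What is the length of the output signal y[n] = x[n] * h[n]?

For linear convolution, the output length is:
len(y) = len(x) + len(h) - 1 = 8 + 8 - 1 = 15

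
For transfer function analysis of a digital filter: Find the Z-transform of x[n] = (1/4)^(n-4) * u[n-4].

Time-shifting property: if X(z) = Z{x[n]}, then Z{x[n-d]} = z^(-d) * X(z)
X(z) = z/(z - 1/4) for x[n] = (1/4)^n * u[n]
Z{x[n-4]} = z^(-4) * z/(z - 1/4) = z^(-3)/(z - 1/4)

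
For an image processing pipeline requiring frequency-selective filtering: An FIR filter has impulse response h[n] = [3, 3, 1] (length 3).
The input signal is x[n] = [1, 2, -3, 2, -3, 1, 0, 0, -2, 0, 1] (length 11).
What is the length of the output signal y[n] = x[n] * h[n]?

For linear convolution, the output length is:
len(y) = len(x) + len(h) - 1 = 11 + 3 - 1 = 13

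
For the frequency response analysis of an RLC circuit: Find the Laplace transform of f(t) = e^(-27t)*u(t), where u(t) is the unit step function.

Standard Laplace transform pair:
e^(-at)*u(t) <-> 1/(s+a)
With a = 27: L{e^(-27t)*u(t)} = 1/(s+27), ROC: Re(s) > -27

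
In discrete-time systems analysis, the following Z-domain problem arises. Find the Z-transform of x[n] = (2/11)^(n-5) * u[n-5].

Time-shifting property: if X(z) = Z{x[n]}, then Z{x[n-d]} = z^(-d) * X(z)
X(z) = z/(z - 2/11) for x[n] = (2/11)^n * u[n]
Z{x[n-5]} = z^(-5) * z/(z - 2/11) = z^(-4)/(z - 2/11)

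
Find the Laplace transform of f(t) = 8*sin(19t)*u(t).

Standard pair: sin(wt)*u(t) <-> w/(s^2+w^2)
With w = 19: L{8*sin(19t)*u(t)} = 152/(s^2+361)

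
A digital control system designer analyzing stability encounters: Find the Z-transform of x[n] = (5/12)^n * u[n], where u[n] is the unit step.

The Z-transform of a^n * u[n] is z/(z-a) for |z| > |a|.
Here a = 5/12, so X(z) = z/(z - (5/12)) = 12z/(12z - 5)
ROC: |z| > 5/12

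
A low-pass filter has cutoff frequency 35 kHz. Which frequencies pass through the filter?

A low-pass filter passes all frequencies below the cutoff frequency 35 kHz and attenuates higher frequencies.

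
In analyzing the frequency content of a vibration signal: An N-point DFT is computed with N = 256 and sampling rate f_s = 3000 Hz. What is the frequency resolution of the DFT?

DFT frequency resolution = f_s / N
= 3000 / 256 = 375/32 Hz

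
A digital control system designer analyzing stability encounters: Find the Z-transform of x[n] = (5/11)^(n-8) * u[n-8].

Time-shifting property: if X(z) = Z{x[n]}, then Z{x[n-d]} = z^(-d) * X(z)
X(z) = z/(z - 5/11) for x[n] = (5/11)^n * u[n]
Z{x[n-8]} = z^(-8) * z/(z - 5/11) = z^(-7)/(z - 5/11)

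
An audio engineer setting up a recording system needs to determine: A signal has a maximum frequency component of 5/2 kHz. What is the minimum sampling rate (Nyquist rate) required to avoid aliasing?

By the Nyquist-Shannon sampling theorem,
the minimum sampling rate (Nyquist rate) must be at least 2 * f_max.
Nyquist rate = 2 * 5/2 kHz = 5 kHz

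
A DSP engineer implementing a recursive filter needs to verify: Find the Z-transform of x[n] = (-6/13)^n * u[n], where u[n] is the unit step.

The Z-transform of a^n * u[n] is z/(z-a) for |z| > |a|.
Here a = -6/13, so X(z) = z/(z - (-6/13)) = 13z/(13z + 6)
ROC: |z| > 6/13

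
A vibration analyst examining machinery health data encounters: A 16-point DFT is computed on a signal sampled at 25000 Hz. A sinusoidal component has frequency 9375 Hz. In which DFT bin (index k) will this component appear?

DFT frequency resolution = f_s/N = 25000/16 = 3125/2 Hz
Bin index k = f_signal / resolution = 9375 / 3125/2 = 6
The signal frequency 9375 Hz falls in DFT bin k = 6.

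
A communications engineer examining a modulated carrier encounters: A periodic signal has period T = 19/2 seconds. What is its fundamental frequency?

The fundamental frequency is the reciprocal of the period.
f = 1/T = 1/(19/2) = 2/19 Hz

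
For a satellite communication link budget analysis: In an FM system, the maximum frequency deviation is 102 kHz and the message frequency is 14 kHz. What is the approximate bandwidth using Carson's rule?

Carson's rule: BW = 2*(delta_f + f_m)
= 2*(102 + 14) kHz = 232 kHz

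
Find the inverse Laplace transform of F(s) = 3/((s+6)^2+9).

Standard pair: w/((s+a)^2+w^2) <-> e^(-at)*sin(wt)*u(t)
With a=6, w=3: f(t) = e^(-6t)*sin(3t)*u(t)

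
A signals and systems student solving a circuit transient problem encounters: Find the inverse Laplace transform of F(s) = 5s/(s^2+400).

Standard pair: s/(s^2+w^2) <-> cos(wt)*u(t)
With k=5, w=20: f(t) = 5*cos(20t)*u(t)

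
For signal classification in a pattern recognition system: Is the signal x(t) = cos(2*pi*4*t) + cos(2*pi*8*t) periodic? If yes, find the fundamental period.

f1 = 4 Hz, f2 = 8 Hz
Period T1 = 1/4, T2 = 1/8
Ratio T1/T2 = 8/4, which is rational.
The signal is periodic with fundamental period T = 1/GCD(4,8) = 1/4 s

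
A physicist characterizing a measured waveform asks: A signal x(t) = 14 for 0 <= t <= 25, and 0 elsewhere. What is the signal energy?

Energy = integral of |x(t)|^2 dt over the signal duration
= 14^2 * 25 = 196 * 25 = 4900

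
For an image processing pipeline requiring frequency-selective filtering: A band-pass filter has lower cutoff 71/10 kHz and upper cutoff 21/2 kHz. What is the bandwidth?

Bandwidth = f_high - f_low
= 21/2 kHz - 71/10 kHz = 17/5 kHz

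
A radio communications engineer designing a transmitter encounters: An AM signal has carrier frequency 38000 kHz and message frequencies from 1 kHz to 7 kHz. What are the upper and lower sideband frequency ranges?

Upper sideband (USB) = fc + [fm_low, fm_high] = 38000 + [1, 7] = [38001, 38007] kHz
Lower sideband (LSB) = fc - [fm_high, fm_low] = 38000 - [7, 1] = [37993, 37999] kHz
Total occupied spectrum: 37993 kHz to 38007 kHz (plus carrier at 38000 kHz)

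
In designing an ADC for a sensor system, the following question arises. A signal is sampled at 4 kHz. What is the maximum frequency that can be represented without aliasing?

The maximum frequency that can be represented without aliasing
is the Nyquist frequency: f_max = f_s / 2 = 4 kHz / 2 = 2 kHz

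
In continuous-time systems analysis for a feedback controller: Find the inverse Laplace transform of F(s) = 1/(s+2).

Standard pair: k/(s+a) <-> k*e^(-at)*u(t)
With k=1, a=2: f(t) = e^(-2t)*u(t)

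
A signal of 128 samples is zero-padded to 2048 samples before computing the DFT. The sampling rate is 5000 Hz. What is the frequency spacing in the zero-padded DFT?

Original DFT: N = 128, resolution = f_s/N = 5000/128 = 625/16 Hz
Zero-padded DFT: N = 2048, resolution = f_s/N = 5000/2048 = 625/256 Hz
Zero-padding interpolates the spectrum (finer frequency grid)
but does NOT improve the true spectral resolution (ability to resolve close frequencies).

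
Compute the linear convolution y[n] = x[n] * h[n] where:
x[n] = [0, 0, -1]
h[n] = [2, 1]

y[n] = sum_k x[k]*h[n-k]. Output length = len(x) + len(h) - 1 = 3 + 2 - 1 = 4.
y[0] = 0*2 = 0
y[1] = 0*2 + 0*1 = 0
y[2] = -1*2 + 0*1 = -2
y[3] = -1*1 = -1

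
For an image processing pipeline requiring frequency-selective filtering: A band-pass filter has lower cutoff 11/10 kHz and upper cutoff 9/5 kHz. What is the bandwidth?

Bandwidth = f_high - f_low
= 9/5 kHz - 11/10 kHz = 7/10 kHz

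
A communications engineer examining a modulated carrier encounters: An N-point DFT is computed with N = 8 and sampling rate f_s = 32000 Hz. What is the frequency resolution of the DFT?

DFT frequency resolution = f_s / N
= 32000 / 8 = 4000 Hz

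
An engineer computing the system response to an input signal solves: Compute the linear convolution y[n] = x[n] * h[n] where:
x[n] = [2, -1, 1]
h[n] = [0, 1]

y[n] = sum_k x[k]*h[n-k]. Output length = len(x) + len(h) - 1 = 3 + 2 - 1 = 4.
y[0] = 2*0 = 0
y[1] = -1*0 + 2*1 = 2
y[2] = 1*0 + -1*1 = -1
y[3] = 1*1 = 1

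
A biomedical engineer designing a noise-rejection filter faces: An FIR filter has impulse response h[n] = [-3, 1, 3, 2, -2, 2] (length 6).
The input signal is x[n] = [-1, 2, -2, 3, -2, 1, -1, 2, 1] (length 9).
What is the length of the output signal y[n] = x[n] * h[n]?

For linear convolution, the output length is:
len(y) = len(x) + len(h) - 1 = 9 + 6 - 1 = 14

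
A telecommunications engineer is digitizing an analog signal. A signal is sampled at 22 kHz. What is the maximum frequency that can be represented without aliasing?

The maximum frequency that can be represented without aliasing
is the Nyquist frequency: f_max = f_s / 2 = 22 kHz / 2 = 11 kHz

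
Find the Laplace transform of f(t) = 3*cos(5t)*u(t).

Standard pair: cos(wt)*u(t) <-> s/(s^2+w^2)
With w = 5: L{3*cos(5t)*u(t)} = 3s/(s^2+25)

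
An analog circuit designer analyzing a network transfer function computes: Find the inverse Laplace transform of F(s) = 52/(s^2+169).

Standard pair: w/(s^2+w^2) <-> sin(wt)*u(t)
Recognize w^2 = 169, so w = 13; numerator 52 = 4*13.
f(t) = 4*sin(13t)*u(t)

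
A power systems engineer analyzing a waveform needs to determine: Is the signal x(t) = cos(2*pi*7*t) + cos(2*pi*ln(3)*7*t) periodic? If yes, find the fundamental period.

f1 = 7 Hz, f2 = 7*ln(3) Hz
Ratio f2/f1 = ln(3), which is irrational.
Since the frequency ratio is irrational, no common period exists.
The signal is not periodic.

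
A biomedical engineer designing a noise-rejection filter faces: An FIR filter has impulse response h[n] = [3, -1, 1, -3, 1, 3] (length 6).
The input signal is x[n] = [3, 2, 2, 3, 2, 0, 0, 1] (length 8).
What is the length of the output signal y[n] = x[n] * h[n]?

For linear convolution, the output length is:
len(y) = len(x) + len(h) - 1 = 8 + 6 - 1 = 13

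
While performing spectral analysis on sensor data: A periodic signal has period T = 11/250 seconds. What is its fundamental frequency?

The fundamental frequency is the reciprocal of the period.
f = 1/T = 1/(11/250) = 250/11 Hz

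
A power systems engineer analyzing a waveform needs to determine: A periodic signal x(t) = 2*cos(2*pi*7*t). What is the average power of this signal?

Average power of A*cos(wt) is A^2/2.
P = 2^2 / 2 = 4/2 = 2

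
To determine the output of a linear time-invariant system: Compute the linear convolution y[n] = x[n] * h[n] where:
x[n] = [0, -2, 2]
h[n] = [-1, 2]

y[n] = sum_k x[k]*h[n-k]. Output length = len(x) + len(h) - 1 = 3 + 2 - 1 = 4.
y[0] = 0*-1 = 0
y[1] = -2*-1 + 0*2 = 2
y[2] = 2*-1 + -2*2 = -6
y[3] = 2*2 = 4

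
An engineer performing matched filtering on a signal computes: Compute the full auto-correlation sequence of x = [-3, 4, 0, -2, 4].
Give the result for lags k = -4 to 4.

r_xx[k] = sum_m x[m]*x[m+k], indexed from 0, for k = -4 to 4:
  r_xx[-4] = x[4]*x[0] = -12
  r_xx[-3] = x[3]*x[0] + x[4]*x[1] = 22
  r_xx[-2] = x[2]*x[0] + x[3]*x[1] + x[4]*x[2] = -8
  r_xx[-1] = x[1]*x[0] + x[2]*x[1] + x[3]*x[2] + x[4]*x[3] = -20
  r_xx[0] = x[0]*x[0] + x[1]*x[1] + x[2]*x[2] + x[3]*x[3] + x[4]*x[4] = 45
  r_xx[1] = x[0]*x[1] + x[1]*x[2] + x[2]*x[3] + x[3]*x[4] = -20
  r_xx[2] = x[0]*x[2] + x[1]*x[3] + x[2]*x[4] = -8
  r_xx[3] = x[0]*x[3] + x[1]*x[4] = 22
  r_xx[4] = x[0]*x[4] = -12
r_xx = [-12, 22, -8, -20, 45, -20, -8, 22, -12]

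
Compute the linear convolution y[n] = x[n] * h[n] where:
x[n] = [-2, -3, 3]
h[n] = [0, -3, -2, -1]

y[n] = sum_k x[k]*h[n-k]. Output length = len(x) + len(h) - 1 = 3 + 4 - 1 = 6.
y[0] = -2*0 = 0
y[1] = -3*0 + -2*-3 = 6
y[2] = 3*0 + -3*-3 + -2*-2 = 13
y[3] = 3*-3 + -3*-2 + -2*-1 = -1
y[4] = 3*-2 + -3*-1 = -3
y[5] = 3*-1 = -3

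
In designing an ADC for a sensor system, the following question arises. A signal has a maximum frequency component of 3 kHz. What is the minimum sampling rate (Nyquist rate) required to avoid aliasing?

By the Nyquist-Shannon sampling theorem,
the minimum sampling rate (Nyquist rate) must be at least 2 * f_max.
Nyquist rate = 2 * 3 kHz = 6 kHz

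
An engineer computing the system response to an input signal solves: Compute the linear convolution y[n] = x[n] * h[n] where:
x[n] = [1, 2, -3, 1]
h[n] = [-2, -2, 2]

y[n] = sum_k x[k]*h[n-k]. Output length = len(x) + len(h) - 1 = 4 + 3 - 1 = 6.
y[0] = 1*-2 = -2
y[1] = 2*-2 + 1*-2 = -6
y[2] = -3*-2 + 2*-2 + 1*2 = 4
y[3] = 1*-2 + -3*-2 + 2*2 = 8
y[4] = 1*-2 + -3*2 = -8
y[5] = 1*2 = 2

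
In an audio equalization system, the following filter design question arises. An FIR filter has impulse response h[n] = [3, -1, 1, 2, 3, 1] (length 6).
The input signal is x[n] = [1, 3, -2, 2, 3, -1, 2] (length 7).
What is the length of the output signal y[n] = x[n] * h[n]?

For linear convolution, the output length is:
len(y) = len(x) + len(h) - 1 = 7 + 6 - 1 = 12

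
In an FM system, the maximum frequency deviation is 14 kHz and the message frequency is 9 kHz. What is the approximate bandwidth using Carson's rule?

Carson's rule: BW = 2*(delta_f + f_m)
= 2*(14 + 9) kHz = 46 kHz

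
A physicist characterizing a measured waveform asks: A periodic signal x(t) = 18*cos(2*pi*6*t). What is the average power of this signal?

Average power of A*cos(wt) is A^2/2.
P = 18^2 / 2 = 324/2 = 162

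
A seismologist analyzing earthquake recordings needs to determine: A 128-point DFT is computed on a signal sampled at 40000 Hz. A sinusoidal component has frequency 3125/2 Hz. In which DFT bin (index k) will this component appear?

DFT frequency resolution = f_s/N = 40000/128 = 625/2 Hz
Bin index k = f_signal / resolution = 3125/2 / 625/2 = 5
The signal frequency 3125/2 Hz falls in DFT bin k = 5.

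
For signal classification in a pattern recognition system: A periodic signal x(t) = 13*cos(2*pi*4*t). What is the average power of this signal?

Average power of A*cos(wt) is A^2/2.
P = 13^2 / 2 = 169/2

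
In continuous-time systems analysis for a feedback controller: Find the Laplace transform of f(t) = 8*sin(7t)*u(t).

Standard pair: sin(wt)*u(t) <-> w/(s^2+w^2)
With w = 7: L{8*sin(7t)*u(t)} = 56/(s^2+49)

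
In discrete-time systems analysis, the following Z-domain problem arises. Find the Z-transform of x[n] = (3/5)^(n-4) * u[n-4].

Time-shifting property: if X(z) = Z{x[n]}, then Z{x[n-d]} = z^(-d) * X(z)
X(z) = z/(z - 3/5) for x[n] = (3/5)^n * u[n]
Z{x[n-4]} = z^(-4) * z/(z - 3/5) = z^(-3)/(z - 3/5)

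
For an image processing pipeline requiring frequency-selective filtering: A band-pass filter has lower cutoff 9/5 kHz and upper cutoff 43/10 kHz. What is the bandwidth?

Bandwidth = f_high - f_low
= 43/10 kHz - 9/5 kHz = 5/2 kHz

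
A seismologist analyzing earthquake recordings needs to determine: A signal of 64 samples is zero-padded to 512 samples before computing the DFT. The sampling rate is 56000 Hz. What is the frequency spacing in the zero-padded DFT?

Original DFT: N = 64, resolution = f_s/N = 56000/64 = 875 Hz
Zero-padded DFT: N = 512, resolution = f_s/N = 56000/512 = 875/8 Hz
Zero-padding interpolates the spectrum (finer frequency grid)
but does NOT improve the true spectral resolution (ability to resolve close frequencies).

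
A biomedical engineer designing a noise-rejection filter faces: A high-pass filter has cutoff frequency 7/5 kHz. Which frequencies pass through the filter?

A high-pass filter passes all frequencies above the cutoff frequency 7/5 kHz and attenuates lower frequencies.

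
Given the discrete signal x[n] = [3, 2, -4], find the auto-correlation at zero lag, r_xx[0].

The auto-correlation at zero lag r_xx[0] equals the signal energy.
r_xx[0] = sum of x[n]^2 = 3^2 + 2^2 + (-4)^2
= 9 + 4 + 16 = 29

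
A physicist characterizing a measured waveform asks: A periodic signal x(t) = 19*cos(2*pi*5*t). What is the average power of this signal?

Average power of A*cos(wt) is A^2/2.
P = 19^2 / 2 = 361/2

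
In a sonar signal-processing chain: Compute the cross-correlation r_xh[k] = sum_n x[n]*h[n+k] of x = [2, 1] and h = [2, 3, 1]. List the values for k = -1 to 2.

Both sequences indexed from 0 and zero outside their support.
Lags with overlap: k = -1 to 2.
  r_xh[-1] = x[1]*h[0] = 2
  r_xh[0] = x[0]*h[0] + x[1]*h[1] = 7
  r_xh[1] = x[0]*h[1] + x[1]*h[2] = 7
  r_xh[2] = x[0]*h[2] = 2
r_xh = [2, 7, 7, 2] (for k = -1, ..., 2)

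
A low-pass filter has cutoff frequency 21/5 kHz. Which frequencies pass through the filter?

A low-pass filter passes all frequencies below the cutoff frequency 21/5 kHz and attenuates higher frequencies.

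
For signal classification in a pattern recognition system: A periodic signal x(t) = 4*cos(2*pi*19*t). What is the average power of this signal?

Average power of A*cos(wt) is A^2/2.
P = 4^2 / 2 = 16/2 = 8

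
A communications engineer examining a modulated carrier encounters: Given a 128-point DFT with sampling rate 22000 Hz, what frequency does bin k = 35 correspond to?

The frequency of DFT bin k is: f_k = k * f_s / N
f_35 = 35 * 22000 / 128 = 48125/8 Hz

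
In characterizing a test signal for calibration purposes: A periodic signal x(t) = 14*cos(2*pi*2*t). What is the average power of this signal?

Average power of A*cos(wt) is A^2/2.
P = 14^2 / 2 = 196/2 = 98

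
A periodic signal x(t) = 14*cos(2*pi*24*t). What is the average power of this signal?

Average power of A*cos(wt) is A^2/2.
P = 14^2 / 2 = 196/2 = 98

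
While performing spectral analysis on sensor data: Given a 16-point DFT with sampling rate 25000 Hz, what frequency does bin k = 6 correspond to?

The frequency of DFT bin k is: f_k = k * f_s / N
f_6 = 6 * 25000 / 16 = 9375 Hz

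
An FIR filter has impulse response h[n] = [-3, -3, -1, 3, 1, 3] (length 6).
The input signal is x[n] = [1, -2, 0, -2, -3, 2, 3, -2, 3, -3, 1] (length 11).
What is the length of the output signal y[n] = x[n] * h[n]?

For linear convolution, the output length is:
len(y) = len(x) + len(h) - 1 = 11 + 6 - 1 = 16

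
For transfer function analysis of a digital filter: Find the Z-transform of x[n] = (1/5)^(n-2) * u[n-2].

Time-shifting property: if X(z) = Z{x[n]}, then Z{x[n-d]} = z^(-d) * X(z)
X(z) = z/(z - 1/5) for x[n] = (1/5)^n * u[n]
Z{x[n-2]} = z^(-2) * z/(z - 1/5) = z^(-1)/(z - 1/5)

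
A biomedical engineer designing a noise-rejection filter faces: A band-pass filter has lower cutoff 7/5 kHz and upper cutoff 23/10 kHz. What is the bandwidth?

Bandwidth = f_high - f_low
= 23/10 kHz - 7/5 kHz = 9/10 kHz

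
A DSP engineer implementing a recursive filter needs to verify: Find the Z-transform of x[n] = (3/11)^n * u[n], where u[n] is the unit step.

The Z-transform of a^n * u[n] is z/(z-a) for |z| > |a|.
Here a = 3/11, so X(z) = z/(z - (3/11)) = 11z/(11z - 3)
ROC: |z| > 3/11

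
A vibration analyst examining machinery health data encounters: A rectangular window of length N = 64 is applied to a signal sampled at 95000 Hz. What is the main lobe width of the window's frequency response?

For a rectangular window of length N,
the main lobe width in frequency is 2*f_s/N.
= 2*95000/64 = 11875/4 Hz
This determines the minimum frequency separation for resolving two sinusoids.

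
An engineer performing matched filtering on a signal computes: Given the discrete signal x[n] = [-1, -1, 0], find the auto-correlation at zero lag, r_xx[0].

The auto-correlation at zero lag r_xx[0] equals the signal energy.
r_xx[0] = sum of x[n]^2 = (-1)^2 + (-1)^2 + 0^2
= 1 + 1 + 0 = 2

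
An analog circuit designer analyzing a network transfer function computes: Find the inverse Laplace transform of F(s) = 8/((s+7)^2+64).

Standard pair: w/((s+a)^2+w^2) <-> e^(-at)*sin(wt)*u(t)
With a=7, w=8: f(t) = e^(-7t)*sin(8t)*u(t)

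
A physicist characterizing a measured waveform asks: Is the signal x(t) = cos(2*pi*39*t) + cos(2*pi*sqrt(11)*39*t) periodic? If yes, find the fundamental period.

f1 = 39 Hz, f2 = 39*sqrt(11) Hz
Ratio f2/f1 = sqrt(11), which is irrational.
Since the frequency ratio is irrational, no common period exists.
The signal is not periodic.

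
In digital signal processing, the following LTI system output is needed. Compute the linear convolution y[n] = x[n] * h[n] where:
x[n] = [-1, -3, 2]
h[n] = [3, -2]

y[n] = sum_k x[k]*h[n-k]. Output length = len(x) + len(h) - 1 = 3 + 2 - 1 = 4.
y[0] = -1*3 = -3
y[1] = -3*3 + -1*-2 = -7
y[2] = 2*3 + -3*-2 = 12
y[3] = 2*-2 = -4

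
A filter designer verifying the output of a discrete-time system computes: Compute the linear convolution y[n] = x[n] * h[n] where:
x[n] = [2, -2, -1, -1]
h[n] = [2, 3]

y[n] = sum_k x[k]*h[n-k]. Output length = len(x) + len(h) - 1 = 4 + 2 - 1 = 5.
y[0] = 2*2 = 4
y[1] = -2*2 + 2*3 = 2
y[2] = -1*2 + -2*3 = -8
y[3] = -1*2 + -1*3 = -5
y[4] = -1*3 = -3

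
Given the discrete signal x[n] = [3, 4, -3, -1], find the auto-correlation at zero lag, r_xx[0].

The auto-correlation at zero lag r_xx[0] equals the signal energy.
r_xx[0] = sum of x[n]^2 = 3^2 + 4^2 + (-3)^2 + (-1)^2
= 9 + 16 + 9 + 1 = 35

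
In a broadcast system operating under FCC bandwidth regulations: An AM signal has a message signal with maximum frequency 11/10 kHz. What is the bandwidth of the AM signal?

In AM (double-sideband), the bandwidth is twice the message frequency.
BW = 2 * f_m = 2 * 11/10 kHz = 11/5 kHz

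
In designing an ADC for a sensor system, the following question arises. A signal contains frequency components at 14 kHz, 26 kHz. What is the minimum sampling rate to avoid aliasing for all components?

The highest frequency component is f_max = 26 kHz.
Nyquist rate = 2 * f_max = 2 * 26 kHz = 52 kHz.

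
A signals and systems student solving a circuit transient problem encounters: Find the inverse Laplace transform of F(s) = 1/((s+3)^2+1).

Standard pair: w/((s+a)^2+w^2) <-> e^(-at)*sin(wt)*u(t)
With a=3, w=1: f(t) = e^(-3t)*sin(t)*u(t)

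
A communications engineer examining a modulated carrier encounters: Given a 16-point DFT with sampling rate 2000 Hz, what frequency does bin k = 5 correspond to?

The frequency of DFT bin k is: f_k = k * f_s / N
f_5 = 5 * 2000 / 16 = 625 Hz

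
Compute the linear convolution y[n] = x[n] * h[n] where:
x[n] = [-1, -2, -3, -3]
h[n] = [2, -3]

y[n] = sum_k x[k]*h[n-k]. Output length = len(x) + len(h) - 1 = 4 + 2 - 1 = 5.
y[0] = -1*2 = -2
y[1] = -2*2 + -1*-3 = -1
y[2] = -3*2 + -2*-3 = 0
y[3] = -3*2 + -3*-3 = 3
y[4] = -3*-3 = 9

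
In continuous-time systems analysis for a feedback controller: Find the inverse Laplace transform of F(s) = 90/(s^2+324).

Standard pair: w/(s^2+w^2) <-> sin(wt)*u(t)
Recognize w^2 = 324, so w = 18; numerator 90 = 5*18.
f(t) = 5*sin(18t)*u(t)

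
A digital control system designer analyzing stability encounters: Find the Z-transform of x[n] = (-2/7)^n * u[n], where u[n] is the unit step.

The Z-transform of a^n * u[n] is z/(z-a) for |z| > |a|.
Here a = -2/7, so X(z) = z/(z - (-2/7)) = 7z/(7z + 2)
ROC: |z| > 2/7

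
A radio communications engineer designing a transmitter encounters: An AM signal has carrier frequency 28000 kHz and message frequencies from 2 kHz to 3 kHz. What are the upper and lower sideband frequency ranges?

Upper sideband (USB) = fc + [fm_low, fm_high] = 28000 + [2, 3] = [28002, 28003] kHz
Lower sideband (LSB) = fc - [fm_high, fm_low] = 28000 - [3, 2] = [27997, 27998] kHz
Total occupied spectrum: 27997 kHz to 28003 kHz (plus carrier at 28000 kHz)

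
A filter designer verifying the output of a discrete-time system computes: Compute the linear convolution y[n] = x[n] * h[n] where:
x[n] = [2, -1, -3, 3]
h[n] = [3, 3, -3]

y[n] = sum_k x[k]*h[n-k]. Output length = len(x) + len(h) - 1 = 4 + 3 - 1 = 6.
y[0] = 2*3 = 6
y[1] = -1*3 + 2*3 = 3
y[2] = -3*3 + -1*3 + 2*-3 = -18
y[3] = 3*3 + -3*3 + -1*-3 = 3
y[4] = 3*3 + -3*-3 = 18
y[5] = 3*-3 = -9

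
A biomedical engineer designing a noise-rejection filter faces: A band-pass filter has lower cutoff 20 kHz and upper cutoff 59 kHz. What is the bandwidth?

Bandwidth = f_high - f_low
= 59 kHz - 20 kHz = 39 kHz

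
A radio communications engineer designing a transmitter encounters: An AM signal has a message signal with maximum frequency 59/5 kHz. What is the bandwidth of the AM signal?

In AM (double-sideband), the bandwidth is twice the message frequency.
BW = 2 * f_m = 2 * 59/5 kHz = 118/5 kHz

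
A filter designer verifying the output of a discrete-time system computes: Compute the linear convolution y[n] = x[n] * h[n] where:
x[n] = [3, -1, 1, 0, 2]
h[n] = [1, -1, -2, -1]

y[n] = sum_k x[k]*h[n-k]. Output length = len(x) + len(h) - 1 = 5 + 4 - 1 = 8.
y[0] = 3*1 = 3
y[1] = -1*1 + 3*-1 = -4
y[2] = 1*1 + -1*-1 + 3*-2 = -4
y[3] = 0*1 + 1*-1 + -1*-2 + 3*-1 = -2
y[4] = 2*1 + 0*-1 + 1*-2 + -1*-1 = 1
y[5] = 2*-1 + 0*-2 + 1*-1 = -3
y[6] = 2*-2 + 0*-1 = -4
y[7] = 2*-1 = -2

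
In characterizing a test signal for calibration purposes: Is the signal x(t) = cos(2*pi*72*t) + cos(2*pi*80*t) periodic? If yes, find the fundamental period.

f1 = 72 Hz, f2 = 80 Hz
Period T1 = 1/72, T2 = 1/80
Ratio T1/T2 = 80/72, which is rational.
The signal is periodic with fundamental period T = 1/GCD(72,80) = 1/8 s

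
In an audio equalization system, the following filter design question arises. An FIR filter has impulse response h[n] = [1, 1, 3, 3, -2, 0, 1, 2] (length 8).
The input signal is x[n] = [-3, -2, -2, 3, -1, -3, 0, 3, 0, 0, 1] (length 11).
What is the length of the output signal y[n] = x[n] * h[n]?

For linear convolution, the output length is:
len(y) = len(x) + len(h) - 1 = 11 + 8 - 1 = 18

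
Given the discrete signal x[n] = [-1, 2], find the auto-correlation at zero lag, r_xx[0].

The auto-correlation at zero lag r_xx[0] equals the signal energy.
r_xx[0] = sum of x[n]^2 = (-1)^2 + 2^2
= 1 + 4 = 5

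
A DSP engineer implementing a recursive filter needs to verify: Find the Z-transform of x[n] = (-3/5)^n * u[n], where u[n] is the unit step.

The Z-transform of a^n * u[n] is z/(z-a) for |z| > |a|.
Here a = -3/5, so X(z) = z/(z - (-3/5)) = 5z/(5z + 3)
ROC: |z| > 3/5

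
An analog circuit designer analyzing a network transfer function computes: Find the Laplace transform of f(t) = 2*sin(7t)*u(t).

Standard pair: sin(wt)*u(t) <-> w/(s^2+w^2)
With w = 7: L{2*sin(7t)*u(t)} = 14/(s^2+49)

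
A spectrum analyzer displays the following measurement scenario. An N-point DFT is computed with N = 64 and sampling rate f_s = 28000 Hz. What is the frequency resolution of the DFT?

DFT frequency resolution = f_s / N
= 28000 / 64 = 875/2 Hz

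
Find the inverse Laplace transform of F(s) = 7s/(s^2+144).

Standard pair: s/(s^2+w^2) <-> cos(wt)*u(t)
With k=7, w=12: f(t) = 7*cos(12t)*u(t)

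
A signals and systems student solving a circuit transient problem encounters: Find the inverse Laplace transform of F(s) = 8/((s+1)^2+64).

Standard pair: w/((s+a)^2+w^2) <-> e^(-at)*sin(wt)*u(t)
With a=1, w=8: f(t) = e^(-t)*sin(8t)*u(t)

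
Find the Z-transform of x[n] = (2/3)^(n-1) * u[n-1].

Time-shifting property: if X(z) = Z{x[n]}, then Z{x[n-d]} = z^(-d) * X(z)
X(z) = z/(z - 2/3) for x[n] = (2/3)^n * u[n]
Z{x[n-1]} = z^(-1) * z/(z - 2/3) = 1/(z - 2/3)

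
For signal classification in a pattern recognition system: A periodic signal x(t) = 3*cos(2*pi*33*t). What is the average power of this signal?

Average power of A*cos(wt) is A^2/2.
P = 3^2 / 2 = 9/2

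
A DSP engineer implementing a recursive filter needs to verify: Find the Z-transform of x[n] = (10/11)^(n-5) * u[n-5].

Time-shifting property: if X(z) = Z{x[n]}, then Z{x[n-d]} = z^(-d) * X(z)
X(z) = z/(z - 10/11) for x[n] = (10/11)^n * u[n]
Z{x[n-5]} = z^(-5) * z/(z - 10/11) = z^(-4)/(z - 10/11)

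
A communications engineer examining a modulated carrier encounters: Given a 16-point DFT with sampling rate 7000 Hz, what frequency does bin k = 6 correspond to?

The frequency of DFT bin k is: f_k = k * f_s / N
f_6 = 6 * 7000 / 16 = 2625 Hz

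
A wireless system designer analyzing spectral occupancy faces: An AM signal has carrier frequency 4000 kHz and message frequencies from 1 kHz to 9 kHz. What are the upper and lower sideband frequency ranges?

Upper sideband (USB) = fc + [fm_low, fm_high] = 4000 + [1, 9] = [4001, 4009] kHz
Lower sideband (LSB) = fc - [fm_high, fm_low] = 4000 - [9, 1] = [3991, 3999] kHz
Total occupied spectrum: 3991 kHz to 4009 kHz (plus carrier at 4000 kHz)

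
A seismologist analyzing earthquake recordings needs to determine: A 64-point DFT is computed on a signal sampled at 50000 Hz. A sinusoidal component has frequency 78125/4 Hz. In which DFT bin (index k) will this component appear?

DFT frequency resolution = f_s/N = 50000/64 = 3125/4 Hz
Bin index k = f_signal / resolution = 78125/4 / 3125/4 = 25
The signal frequency 78125/4 Hz falls in DFT bin k = 25.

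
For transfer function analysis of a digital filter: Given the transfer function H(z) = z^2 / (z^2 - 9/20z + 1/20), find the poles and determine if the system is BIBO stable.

Poles are roots of the denominator: z^2 - 9/20z + 1/20 = 0.
Quadratic formula: z = [-(-9/20) +/- sqrt((-9/20)^2 - 4*(1/20))] / 2
Discriminant = 81/400 - 1/5 = 1/400; sqrt = 1/20.
z = (9/20 +/- 1/20) / 2 => z = 1/4 or z = 1/5.
|p1| = 1/4, |p2| = 1/5.
For BIBO stability, all poles must lie inside the unit circle (|p| < 1).
System is STABLE since both |p| < 1.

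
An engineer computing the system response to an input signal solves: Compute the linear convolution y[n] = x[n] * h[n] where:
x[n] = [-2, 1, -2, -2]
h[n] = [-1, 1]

y[n] = sum_k x[k]*h[n-k]. Output length = len(x) + len(h) - 1 = 4 + 2 - 1 = 5.
y[0] = -2*-1 = 2
y[1] = 1*-1 + -2*1 = -3
y[2] = -2*-1 + 1*1 = 3
y[3] = -2*-1 + -2*1 = 0
y[4] = -2*1 = -2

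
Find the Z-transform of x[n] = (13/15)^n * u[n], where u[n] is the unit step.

The Z-transform of a^n * u[n] is z/(z-a) for |z| > |a|.
Here a = 13/15, so X(z) = z/(z - (13/15)) = 15z/(15z - 13)
ROC: |z| > 13/15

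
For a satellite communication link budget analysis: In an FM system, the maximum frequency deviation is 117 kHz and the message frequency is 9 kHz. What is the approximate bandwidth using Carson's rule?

Carson's rule: BW = 2*(delta_f + f_m)
= 2*(117 + 9) kHz = 252 kHz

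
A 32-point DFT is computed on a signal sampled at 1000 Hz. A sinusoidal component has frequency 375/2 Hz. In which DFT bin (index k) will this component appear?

DFT frequency resolution = f_s/N = 1000/32 = 125/4 Hz
Bin index k = f_signal / resolution = 375/2 / 125/4 = 6
The signal frequency 375/2 Hz falls in DFT bin k = 6.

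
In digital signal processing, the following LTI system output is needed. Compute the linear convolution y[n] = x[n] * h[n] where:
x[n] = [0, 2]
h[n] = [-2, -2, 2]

y[n] = sum_k x[k]*h[n-k]. Output length = len(x) + len(h) - 1 = 2 + 3 - 1 = 4.
y[0] = 0*-2 = 0
y[1] = 2*-2 + 0*-2 = -4
y[2] = 2*-2 + 0*2 = -4
y[3] = 2*2 = 4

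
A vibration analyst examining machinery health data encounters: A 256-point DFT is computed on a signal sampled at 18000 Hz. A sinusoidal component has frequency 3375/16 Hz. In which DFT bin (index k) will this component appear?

DFT frequency resolution = f_s/N = 18000/256 = 1125/16 Hz
Bin index k = f_signal / resolution = 3375/16 / 1125/16 = 3
The signal frequency 3375/16 Hz falls in DFT bin k = 3.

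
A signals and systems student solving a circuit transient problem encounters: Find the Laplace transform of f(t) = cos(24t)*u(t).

Standard pair: cos(wt)*u(t) <-> s/(s^2+w^2)
With w = 24: L{cos(24t)*u(t)} = s/(s^2+576)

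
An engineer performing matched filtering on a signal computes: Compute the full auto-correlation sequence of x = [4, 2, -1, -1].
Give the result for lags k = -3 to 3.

r_xx[k] = sum_m x[m]*x[m+k], indexed from 0, for k = -3 to 3:
  r_xx[-3] = x[3]*x[0] = -4
  r_xx[-2] = x[2]*x[0] + x[3]*x[1] = -6
  r_xx[-1] = x[1]*x[0] + x[2]*x[1] + x[3]*x[2] = 7
  r_xx[0] = x[0]*x[0] + x[1]*x[1] + x[2]*x[2] + x[3]*x[3] = 22
  r_xx[1] = x[0]*x[1] + x[1]*x[2] + x[2]*x[3] = 7
  r_xx[2] = x[0]*x[2] + x[1]*x[3] = -6
  r_xx[3] = x[0]*x[3] = -4
r_xx = [-4, -6, 7, 22, 7, -6, -4]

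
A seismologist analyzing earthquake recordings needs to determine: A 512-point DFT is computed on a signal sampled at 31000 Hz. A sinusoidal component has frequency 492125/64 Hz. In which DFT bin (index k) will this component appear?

DFT frequency resolution = f_s/N = 31000/512 = 3875/64 Hz
Bin index k = f_signal / resolution = 492125/64 / 3875/64 = 127
The signal frequency 492125/64 Hz falls in DFT bin k = 127.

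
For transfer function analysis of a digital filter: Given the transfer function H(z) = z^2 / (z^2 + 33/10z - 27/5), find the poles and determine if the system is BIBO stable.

Poles are roots of the denominator: z^2 + 33/10z - 27/5 = 0.
Quadratic formula: z = [-(33/10) +/- sqrt((33/10)^2 - 4*(-27/5))] / 2
Discriminant = 1089/100 + 108/5 = 3249/100; sqrt = 57/10.
z = (-33/10 +/- 57/10) / 2 => z = 6/5 or z = -9/2.
|p1| = 9/2, |p2| = 6/5.
For BIBO stability, all poles must lie inside the unit circle (|p| < 1).
System is UNSTABLE since at least one |p| >= 1.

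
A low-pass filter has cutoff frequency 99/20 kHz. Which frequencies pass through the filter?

A low-pass filter passes all frequencies below the cutoff frequency 99/20 kHz and attenuates higher frequencies.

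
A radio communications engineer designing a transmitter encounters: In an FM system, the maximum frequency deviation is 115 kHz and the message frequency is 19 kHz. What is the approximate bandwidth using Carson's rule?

Carson's rule: BW = 2*(delta_f + f_m)
= 2*(115 + 19) kHz = 268 kHz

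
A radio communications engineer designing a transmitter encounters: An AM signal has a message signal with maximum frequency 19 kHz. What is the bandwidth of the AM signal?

In AM (double-sideband), the bandwidth is twice the message frequency.
BW = 2 * f_m = 2 * 19 kHz = 38 kHz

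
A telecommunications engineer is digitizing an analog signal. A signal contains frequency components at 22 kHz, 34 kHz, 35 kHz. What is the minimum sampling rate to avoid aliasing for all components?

The highest frequency component is f_max = 35 kHz.
Nyquist rate = 2 * f_max = 2 * 35 kHz = 70 kHz.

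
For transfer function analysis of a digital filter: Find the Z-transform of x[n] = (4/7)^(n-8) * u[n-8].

Time-shifting property: if X(z) = Z{x[n]}, then Z{x[n-d]} = z^(-d) * X(z)
X(z) = z/(z - 4/7) for x[n] = (4/7)^n * u[n]
Z{x[n-8]} = z^(-8) * z/(z - 4/7) = z^(-7)/(z - 4/7)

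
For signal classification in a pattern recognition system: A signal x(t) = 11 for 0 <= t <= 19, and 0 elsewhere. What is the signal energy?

Energy = integral of |x(t)|^2 dt over the signal duration
= 11^2 * 19 = 121 * 19 = 2299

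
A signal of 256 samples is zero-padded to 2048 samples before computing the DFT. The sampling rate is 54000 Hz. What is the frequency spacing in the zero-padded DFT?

Original DFT: N = 256, resolution = f_s/N = 54000/256 = 3375/16 Hz
Zero-padded DFT: N = 2048, resolution = f_s/N = 54000/2048 = 3375/128 Hz
Zero-padding interpolates the spectrum (finer frequency grid)
but does NOT improve the true spectral resolution (ability to resolve close frequencies).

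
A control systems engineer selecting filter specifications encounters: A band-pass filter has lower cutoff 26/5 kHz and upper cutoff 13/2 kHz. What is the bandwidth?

Bandwidth = f_high - f_low
= 13/2 kHz - 26/5 kHz = 13/10 kHz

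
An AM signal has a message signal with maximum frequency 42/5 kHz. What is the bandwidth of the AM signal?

In AM (double-sideband), the bandwidth is twice the message frequency.
BW = 2 * f_m = 2 * 42/5 kHz = 84/5 kHz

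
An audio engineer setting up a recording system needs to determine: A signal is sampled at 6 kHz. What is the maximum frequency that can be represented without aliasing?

The maximum frequency that can be represented without aliasing
is the Nyquist frequency: f_max = f_s / 2 = 6 kHz / 2 = 3 kHz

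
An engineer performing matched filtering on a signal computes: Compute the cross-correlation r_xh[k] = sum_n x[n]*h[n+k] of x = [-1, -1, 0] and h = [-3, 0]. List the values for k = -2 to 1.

Both sequences indexed from 0 and zero outside their support.
Lags with overlap: k = -2 to 1.
  r_xh[-2] = x[2]*h[0] = 0
  r_xh[-1] = x[1]*h[0] + x[2]*h[1] = 3
  r_xh[0] = x[0]*h[0] + x[1]*h[1] = 3
  r_xh[1] = x[0]*h[1] = 0
r_xh = [0, 3, 3, 0] (for k = -2, ..., 1)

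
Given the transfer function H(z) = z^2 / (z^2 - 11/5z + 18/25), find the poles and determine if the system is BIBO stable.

Poles are roots of the denominator: z^2 - 11/5z + 18/25 = 0.
Quadratic formula: z = [-(-11/5) +/- sqrt((-11/5)^2 - 4*(18/25))] / 2
Discriminant = 121/25 - 72/25 = 49/25; sqrt = 7/5.
z = (11/5 +/- 7/5) / 2 => z = 9/5 or z = 2/5.
|p1| = 9/5, |p2| = 2/5.
For BIBO stability, all poles must lie inside the unit circle (|p| < 1).
System is UNSTABLE since at least one |p| >= 1.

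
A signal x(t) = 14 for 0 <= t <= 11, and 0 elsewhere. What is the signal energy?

Energy = integral of |x(t)|^2 dt over the signal duration
= 14^2 * 11 = 196 * 11 = 2156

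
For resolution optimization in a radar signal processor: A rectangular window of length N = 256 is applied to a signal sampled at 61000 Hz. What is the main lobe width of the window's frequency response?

For a rectangular window of length N,
the main lobe width in frequency is 2*f_s/N.
= 2*61000/256 = 7625/16 Hz
This determines the minimum frequency separation for resolving two sinusoids.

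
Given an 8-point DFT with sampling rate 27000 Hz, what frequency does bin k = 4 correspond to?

The frequency of DFT bin k is: f_k = k * f_s / N
f_4 = 4 * 27000 / 8 = 13500 Hz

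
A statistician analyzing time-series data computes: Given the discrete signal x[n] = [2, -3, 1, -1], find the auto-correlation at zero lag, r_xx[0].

The auto-correlation at zero lag r_xx[0] equals the signal energy.
r_xx[0] = sum of x[n]^2 = 2^2 + (-3)^2 + 1^2 + (-1)^2
= 4 + 9 + 1 + 1 = 15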